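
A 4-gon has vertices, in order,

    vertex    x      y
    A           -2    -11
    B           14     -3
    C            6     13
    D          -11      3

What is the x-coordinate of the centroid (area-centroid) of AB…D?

Apply the shoelace formula. First the cross-terms c_i = x_i·y_{i+1} − x_{i+1}·y_i:
  160, 200, 161, 127  ⇒  2A = 648, A = 324.
Then Σ (x_i + x_{i+1})·c_i = 3464, so x̄ = 3464 / (6·324) = 433/243.

433/243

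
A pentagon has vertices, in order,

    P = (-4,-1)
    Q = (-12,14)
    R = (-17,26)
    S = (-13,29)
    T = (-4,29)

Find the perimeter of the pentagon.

74

|PQ| = √((-8)² + (15)²) = √289 = 17
|QR| = √((-5)² + (12)²) = √169 = 13
|RS| = √((4)² + (3)²) = √25 = 5
|ST| = √((9)² + (0)²) = √81 = 9
|TP| = √((0)² + (-30)²) = √900 = 30
Perimeter = 17 + 13 + 5 + 9 + 30 = 74.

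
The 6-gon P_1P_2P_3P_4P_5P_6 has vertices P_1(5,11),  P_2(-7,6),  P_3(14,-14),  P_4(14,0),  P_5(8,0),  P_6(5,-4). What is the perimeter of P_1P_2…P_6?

82

|P_1P_2| = √((-12)² + (-5)²) = √169 = 13
|P_2P_3| = √((21)² + (-20)²) = √841 = 29
|P_3P_4| = √((0)² + (14)²) = √196 = 14
|P_4P_5| = √((-6)² + (0)²) = √36 = 6
|P_5P_6| = √((-3)² + (-4)²) = √25 = 5
|P_6P_1| = √((0)² + (15)²) = √225 = 15
Perimeter = 13 + 29 + 14 + 6 + 5 + 15 = 82.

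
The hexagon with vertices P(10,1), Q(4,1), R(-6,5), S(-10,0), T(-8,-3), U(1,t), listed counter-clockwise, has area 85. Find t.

The doubled signed area Σ (x_i y_{i+1} − x_{i+1} y_i) is linear in t.
With t=0 it equals 116; the coefficient of t is -18 (from the two edges through U).
So -18·t + 116 = 2·85 = 170 ⇒ t = -3.

-3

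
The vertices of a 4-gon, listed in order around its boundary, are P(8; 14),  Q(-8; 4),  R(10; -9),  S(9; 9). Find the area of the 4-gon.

200.5

Apply the shoelace formula: 2A = Σ (x_i·y_{i+1} − x_{i+1}·y_i), indices taken mod 4.
Cross-terms: 144, 32, 171, 54  ⇒  Σ = 401
Area = |Σ|/2 = 200.5.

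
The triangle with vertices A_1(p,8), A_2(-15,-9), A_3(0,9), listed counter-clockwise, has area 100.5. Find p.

-12

Write out the shoelace sum; only the two edges meeting at A_1 involve p:
2·Area = [(0·8 − p·9) + (p·(-9) − (-15)·8)] + -135
       = -18·p + -15 = 201
⇒ p = -12.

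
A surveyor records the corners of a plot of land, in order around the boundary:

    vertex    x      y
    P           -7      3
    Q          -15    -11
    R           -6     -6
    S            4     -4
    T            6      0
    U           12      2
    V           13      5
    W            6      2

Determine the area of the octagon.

146

Σ = (122) + (24) + (48) + (24) + (12) + (34) + (-4) + (32) = 292
Area = |Σ|/2 = 146.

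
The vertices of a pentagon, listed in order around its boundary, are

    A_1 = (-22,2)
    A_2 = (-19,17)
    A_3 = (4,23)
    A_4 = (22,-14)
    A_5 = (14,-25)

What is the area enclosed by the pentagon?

1139.5

Σ = (-336) + (-505) + (-562) + (-354) + (-522) = -2279
Area = |Σ|/2 = 1139.5.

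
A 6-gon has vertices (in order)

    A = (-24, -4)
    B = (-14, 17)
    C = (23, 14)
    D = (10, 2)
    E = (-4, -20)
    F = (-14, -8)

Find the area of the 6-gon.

Cross-terms: -464, -587, -94, -192, -248, -136  ⇒  Σ = -1721
Area = |Σ|/2 = 860.5.

860.5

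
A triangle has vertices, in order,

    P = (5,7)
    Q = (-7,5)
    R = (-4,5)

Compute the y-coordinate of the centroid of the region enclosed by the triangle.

17/3

Apply Gauss's area formula. First the cross-terms c_i = x_i·y_{i+1} − x_{i+1}·y_i:
  74, -15, -53  ⇒  2A = 6, A = 3.
Then Σ (y_i + y_{i+1})·c_i = 102, so ȳ = 102 / (6·3) = 17/3.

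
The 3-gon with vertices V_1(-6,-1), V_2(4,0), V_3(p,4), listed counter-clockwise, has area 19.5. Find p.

The doubled signed area Σ (x_i y_{i+1} − x_{i+1} y_i) is linear in p.
With p=0 it equals 44; the coefficient of p is -1 (from the two edges through V_3).
So -1·p + 44 = 2·19.5 = 39 ⇒ p = 5.

5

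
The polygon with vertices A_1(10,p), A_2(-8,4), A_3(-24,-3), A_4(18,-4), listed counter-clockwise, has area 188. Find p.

Write out the shoelace sum; only the two edges meeting at A_1 involve p:
2·Area = [(18·p − 10·(-4)) + (10·4 − (-8)·p)] + 270
       = 26·p + 350 = 376
⇒ p = 1.

1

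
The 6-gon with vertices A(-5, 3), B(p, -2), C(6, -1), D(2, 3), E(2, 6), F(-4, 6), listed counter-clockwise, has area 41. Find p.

5

Write out the shoelace sum; only the two edges meeting at B involve p:
2·Area = [((-5)·(-2) − p·3) + (p·(-1) − 6·(-2))] + 80
       = -4·p + 102 = 82
⇒ p = 5.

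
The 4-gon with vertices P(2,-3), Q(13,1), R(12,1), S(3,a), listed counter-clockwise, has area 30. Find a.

3

Write out the shoelace sum; only the two edges meeting at S involve a:
2·Area = [(12·a − 3·1) + (3·(-3) − 2·a)] + 42
       = 10·a + 30 = 60
⇒ a = 3.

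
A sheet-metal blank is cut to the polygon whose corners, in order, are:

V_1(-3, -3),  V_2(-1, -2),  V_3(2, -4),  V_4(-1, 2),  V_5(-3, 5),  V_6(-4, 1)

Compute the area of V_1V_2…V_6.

Cross-terms: 3, 8, 0, 1, 17, 15  ⇒  Σ = 44
Area = |Σ|/2 = 22.

22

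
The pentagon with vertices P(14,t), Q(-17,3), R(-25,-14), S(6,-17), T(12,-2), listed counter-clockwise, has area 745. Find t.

14

Write out the shoelace sum; only the two edges meeting at P involve t:
2·Area = [(12·t − 14·(-2)) + (14·3 − (-17)·t)] + 1014
       = 29·t + 1084 = 1490
⇒ t = 14.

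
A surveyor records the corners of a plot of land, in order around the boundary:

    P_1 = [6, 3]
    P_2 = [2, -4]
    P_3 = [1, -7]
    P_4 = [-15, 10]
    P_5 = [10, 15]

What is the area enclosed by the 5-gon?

260

Cross-terms: -30, -10, -95, -325, -60  ⇒  Σ = -520
Area = |Σ|/2 = 260.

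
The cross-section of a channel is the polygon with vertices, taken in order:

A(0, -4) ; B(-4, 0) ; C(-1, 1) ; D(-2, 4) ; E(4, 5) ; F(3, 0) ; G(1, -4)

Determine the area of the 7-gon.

Σ = (-16) + (-4) + (-2) + (-26) + (-15) + (-12) + (-4) = -79
Area = |Σ|/2 = 39.5.

39.5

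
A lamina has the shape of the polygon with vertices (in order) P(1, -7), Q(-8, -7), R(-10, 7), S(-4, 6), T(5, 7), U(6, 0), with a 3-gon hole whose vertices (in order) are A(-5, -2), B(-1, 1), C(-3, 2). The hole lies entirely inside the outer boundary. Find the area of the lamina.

176.5

Outer boundary:
Apply the shoelace (surveyor's) formula: 2A = Σ (x_i·y_{i+1} − x_{i+1}·y_i), indices taken mod 6.
Cross-terms: -63, -126, -32, -58, -42, -42  ⇒  Σ = -363
Area = |Σ|/2 = 181.5.
Hole:
Cross-terms: -7, 1, 16  ⇒  Σ = 10
Area = |Σ|/2 = 5.
Net area = 181.5 − 5 = 176.5.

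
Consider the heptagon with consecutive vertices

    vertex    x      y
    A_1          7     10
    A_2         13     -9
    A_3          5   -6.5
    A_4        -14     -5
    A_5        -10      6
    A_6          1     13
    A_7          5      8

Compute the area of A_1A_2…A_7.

Apply the surveyor's formula: 2A = Σ (x_i·y_{i+1} − x_{i+1}·y_i), indices taken mod 7.
A_1→A_2: (7)(-9) − (13)(10) = -193
A_2→A_3: (13)(-6.5) − (5)(-9) = -39.5
A_3→A_4: (5)(-5) − (-14)(-6.5) = -116
A_4→A_5: (-14)(6) − (-10)(-5) = -134
A_5→A_6: (-10)(13) − (1)(6) = -136
A_6→A_7: (1)(8) − (5)(13) = -57
A_7→A_1: (5)(10) − (7)(8) = -6
Σ = -681.5
Area = |Σ|/2 = 340.75.

340.75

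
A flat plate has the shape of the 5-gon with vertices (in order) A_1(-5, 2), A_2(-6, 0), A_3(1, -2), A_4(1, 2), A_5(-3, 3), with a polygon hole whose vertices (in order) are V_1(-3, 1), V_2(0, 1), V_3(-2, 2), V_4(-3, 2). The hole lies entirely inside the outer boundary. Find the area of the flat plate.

21

Outer boundary:
Apply the surveyor's formula: 2A = Σ (x_i·y_{i+1} − x_{i+1}·y_i), indices taken mod 5.
A_1→A_2: (-5)(0) − (-6)(2) = 12
A_2→A_3: (-6)(-2) − (1)(0) = 12
A_3→A_4: (1)(2) − (1)(-2) = 4
A_4→A_5: (1)(3) − (-3)(2) = 9
A_5→A_1: (-3)(2) − (-5)(3) = 9
Σ = 46
Area = |Σ|/2 = 23.
Hole:
V_1→V_2: (-3)(1) − (0)(1) = -3
V_2→V_3: (0)(2) − (-2)(1) = 2
V_3→V_4: (-2)(2) − (-3)(2) = 2
V_4→V_1: (-3)(1) − (-3)(2) = 3
Σ = 4
Area = |Σ|/2 = 2.
Net area = 23 − 2 = 21.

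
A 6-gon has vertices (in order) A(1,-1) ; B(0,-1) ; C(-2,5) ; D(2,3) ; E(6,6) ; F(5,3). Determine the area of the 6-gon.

A→B: (1)(-1) − (0)(-1) = -1
B→C: (0)(5) − (-2)(-1) = -2
C→D: (-2)(3) − (2)(5) = -16
D→E: (2)(6) − (6)(3) = -6
E→F: (6)(3) − (5)(6) = -12
F→A: (5)(-1) − (1)(3) = -8
Σ = -45
Area = |Σ|/2 = 22.5.

22.5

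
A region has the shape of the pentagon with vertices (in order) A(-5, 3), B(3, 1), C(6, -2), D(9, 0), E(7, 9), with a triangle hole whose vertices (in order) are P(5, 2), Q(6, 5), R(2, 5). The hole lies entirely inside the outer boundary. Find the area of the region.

63.5

Outer boundary:
Apply the shoelace (surveyor's) formula: 2A = Σ (x_i·y_{i+1} − x_{i+1}·y_i), indices taken mod 5.
Σ = (-14) + (-12) + (18) + (81) + (66) = 139
Area = |Σ|/2 = 69.5.
Hole:
P→Q: (5)(5) − (6)(2) = 13
Q→R: (6)(5) − (2)(5) = 20
R→P: (2)(2) − (5)(5) = -21
Σ = 12
Area = |Σ|/2 = 6.
Net area = 69.5 − 6 = 63.5.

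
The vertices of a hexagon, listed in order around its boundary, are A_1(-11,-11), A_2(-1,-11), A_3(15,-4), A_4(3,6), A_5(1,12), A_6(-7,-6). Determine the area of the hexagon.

Apply Gauss's area formula: 2A = Σ (x_i·y_{i+1} − x_{i+1}·y_i), indices taken mod 6.
A_1→A_2: (-11)(-11) − (-1)(-11) = 110
A_2→A_3: (-1)(-4) − (15)(-11) = 169
A_3→A_4: (15)(6) − (3)(-4) = 102
A_4→A_5: (3)(12) − (1)(6) = 30
A_5→A_6: (1)(-6) − (-7)(12) = 78
A_6→A_1: (-7)(-11) − (-11)(-6) = 11
Σ = 500
Area = |Σ|/2 = 250.

250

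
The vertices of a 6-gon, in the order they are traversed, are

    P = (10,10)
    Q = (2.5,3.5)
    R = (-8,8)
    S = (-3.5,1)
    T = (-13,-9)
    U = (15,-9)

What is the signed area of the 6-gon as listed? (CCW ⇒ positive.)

307.25

Apply the shoelace formula: 2A = Σ (x_i·y_{i+1} − x_{i+1}·y_i), indices taken mod 6.
Σ = (10) + (48) + (20) + (44.5) + (252) + (240) = 614.5
Signed area = Σ/2 = 307.25 (positive ⇒ counter-clockwise traversal).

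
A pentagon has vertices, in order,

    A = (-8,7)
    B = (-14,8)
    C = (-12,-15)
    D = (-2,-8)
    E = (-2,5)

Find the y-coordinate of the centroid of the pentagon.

-460/203

Apply the surveyor's formula. First the cross-terms c_i = x_i·y_{i+1} − x_{i+1}·y_i:
  34, 306, 66, -26, 26  ⇒  2A = 406, A = 203.
Then Σ (y_i + y_{i+1})·c_i = -2760, so ȳ = -2760 / (6·203) = -460/203.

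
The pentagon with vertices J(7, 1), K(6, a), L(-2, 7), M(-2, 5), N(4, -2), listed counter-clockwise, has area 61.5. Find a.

The doubled signed area Σ (x_i y_{i+1} − x_{i+1} y_i) is linear in a.
With a=0 it equals 42; the coefficient of a is 9 (from the two edges through K).
So 9·a + 42 = 2·61.5 = 123 ⇒ a = 9.

9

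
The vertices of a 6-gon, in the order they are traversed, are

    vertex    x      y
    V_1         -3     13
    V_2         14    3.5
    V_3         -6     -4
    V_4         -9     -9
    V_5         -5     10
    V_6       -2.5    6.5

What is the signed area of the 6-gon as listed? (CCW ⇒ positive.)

-182.5

Apply Gauss's area formula: 2A = Σ (x_i·y_{i+1} − x_{i+1}·y_i), indices taken mod 6.
Cross-terms: -192.5, -35, 18, -135, -7.5, -13  ⇒  Σ = -365
Signed area = Σ/2 = -182.5 (negative ⇒ clockwise traversal).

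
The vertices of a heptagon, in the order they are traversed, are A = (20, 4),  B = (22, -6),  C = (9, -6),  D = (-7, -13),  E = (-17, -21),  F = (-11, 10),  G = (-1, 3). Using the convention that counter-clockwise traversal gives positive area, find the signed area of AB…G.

Σ = (-208) + (-78) + (-159) + (-74) + (-401) + (-23) + (-64) = -1007
Signed area = Σ/2 = -503.5 (negative ⇒ clockwise traversal).

-503.5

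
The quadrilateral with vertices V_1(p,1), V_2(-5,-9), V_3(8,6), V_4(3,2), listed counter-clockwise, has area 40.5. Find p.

The doubled signed area Σ (x_i y_{i+1} − x_{i+1} y_i) is linear in p.
With p=0 it equals 48; the coefficient of p is -11 (from the two edges through V_1).
So -11·p + 48 = 2·40.5 = 81 ⇒ p = -3.

-3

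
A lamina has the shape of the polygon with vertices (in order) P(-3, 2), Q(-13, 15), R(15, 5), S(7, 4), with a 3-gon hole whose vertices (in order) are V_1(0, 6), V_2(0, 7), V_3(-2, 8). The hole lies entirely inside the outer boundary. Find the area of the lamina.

Outer boundary:
Apply the shoelace (surveyor's) formula: 2A = Σ (x_i·y_{i+1} − x_{i+1}·y_i), indices taken mod 4.
Cross-terms: -19, -290, 25, 26  ⇒  Σ = -258
Area = |Σ|/2 = 129.
Hole:
Σ = (0) + (14) + (-12) = 2
Area = |Σ|/2 = 1.
Net area = 129 − 1 = 128.

128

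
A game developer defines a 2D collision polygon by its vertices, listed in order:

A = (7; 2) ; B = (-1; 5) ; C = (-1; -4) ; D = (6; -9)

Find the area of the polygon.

77

Cross-terms: 37, 9, 33, 75  ⇒  Σ = 154
Area = |Σ|/2 = 77.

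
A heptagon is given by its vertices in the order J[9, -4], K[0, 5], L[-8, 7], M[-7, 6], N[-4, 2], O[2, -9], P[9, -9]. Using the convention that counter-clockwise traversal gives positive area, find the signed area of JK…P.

Apply the surveyor's formula: 2A = Σ (x_i·y_{i+1} − x_{i+1}·y_i), indices taken mod 7.
Cross-terms: 45, 40, 1, 10, 32, 63, 45  ⇒  Σ = 236
Signed area = Σ/2 = 118 (positive ⇒ counter-clockwise traversal).

118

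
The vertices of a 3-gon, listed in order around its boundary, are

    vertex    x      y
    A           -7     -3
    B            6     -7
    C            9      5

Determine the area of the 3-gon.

84

Σ = (67) + (93) + (8) = 168
Area = |Σ|/2 = 84.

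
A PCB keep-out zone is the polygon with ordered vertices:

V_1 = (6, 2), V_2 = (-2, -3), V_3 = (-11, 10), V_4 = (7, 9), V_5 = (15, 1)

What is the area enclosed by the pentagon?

170

Apply the surveyor's formula: 2A = Σ (x_i·y_{i+1} − x_{i+1}·y_i), indices taken mod 5.
V_1→V_2: (6)(-3) − (-2)(2) = -14
V_2→V_3: (-2)(10) − (-11)(-3) = -53
V_3→V_4: (-11)(9) − (7)(10) = -169
V_4→V_5: (7)(1) − (15)(9) = -128
V_5→V_1: (15)(2) − (6)(1) = 24
Σ = -340
Area = |Σ|/2 = 170.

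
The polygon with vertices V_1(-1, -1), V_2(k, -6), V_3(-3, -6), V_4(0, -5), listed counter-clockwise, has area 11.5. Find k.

Write out the shoelace sum; only the two edges meeting at V_2 involve k:
2·Area = [((-1)·(-6) − k·(-1)) + (k·(-6) − (-3)·(-6))] + 10
       = -5·k + -2 = 23
⇒ k = -5.

-5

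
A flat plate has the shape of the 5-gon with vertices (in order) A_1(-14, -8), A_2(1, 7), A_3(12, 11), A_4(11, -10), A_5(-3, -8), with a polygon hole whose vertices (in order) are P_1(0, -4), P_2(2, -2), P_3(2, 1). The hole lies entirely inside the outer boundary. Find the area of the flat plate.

302

Outer boundary:
Apply the surveyor's formula: 2A = Σ (x_i·y_{i+1} − x_{i+1}·y_i), indices taken mod 5.
Σ = (-90) + (-73) + (-241) + (-118) + (-88) = -610
Area = |Σ|/2 = 305.
Hole:
P_1→P_2: (0)(-2) − (2)(-4) = 8
P_2→P_3: (2)(1) − (2)(-2) = 6
P_3→P_1: (2)(-4) − (0)(1) = -8
Σ = 6
Area = |Σ|/2 = 3.
Net area = 305 − 3 = 302.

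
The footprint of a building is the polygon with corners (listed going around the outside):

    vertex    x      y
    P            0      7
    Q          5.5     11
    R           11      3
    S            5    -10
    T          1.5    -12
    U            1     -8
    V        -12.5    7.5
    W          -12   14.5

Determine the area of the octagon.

290.375

Apply the shoelace (surveyor's) formula: 2A = Σ (x_i·y_{i+1} − x_{i+1}·y_i), indices taken mod 8.
Cross-terms: -38.5, -104.5, -125, -45, 0, -92.5, -91.25, -84  ⇒  Σ = -580.75
Area = |Σ|/2 = 290.375.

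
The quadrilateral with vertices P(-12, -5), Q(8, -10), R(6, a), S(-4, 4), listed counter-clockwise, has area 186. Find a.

Write out the shoelace sum; only the two edges meeting at R involve a:
2·Area = [(8·a − 6·(-10)) + (6·4 − (-4)·a)] + 228
       = 12·a + 312 = 372
⇒ a = 5.

5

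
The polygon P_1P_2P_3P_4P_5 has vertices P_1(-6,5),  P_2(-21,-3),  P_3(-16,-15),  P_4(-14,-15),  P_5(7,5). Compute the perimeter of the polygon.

|P_1P_2| = √((-15)² + (-8)²) = √289 = 17
|P_2P_3| = √((5)² + (-12)²) = √169 = 13
|P_3P_4| = √((2)² + (0)²) = √4 = 2
|P_4P_5| = √((21)² + (20)²) = √841 = 29
|P_5P_1| = √((-13)² + (0)²) = √169 = 13
Perimeter = 17 + 13 + 2 + 29 + 13 = 74.

74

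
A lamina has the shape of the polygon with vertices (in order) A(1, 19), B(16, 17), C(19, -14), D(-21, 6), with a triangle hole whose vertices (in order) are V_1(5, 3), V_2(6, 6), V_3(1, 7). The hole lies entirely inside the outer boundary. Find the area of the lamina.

Outer boundary:
Σ = (-287) + (-547) + (-180) + (-405) = -1419
Area = |Σ|/2 = 709.5.
Hole:
Σ = (12) + (36) + (-32) = 16
Area = |Σ|/2 = 8.
Net area = 709.5 − 8 = 701.5.

701.5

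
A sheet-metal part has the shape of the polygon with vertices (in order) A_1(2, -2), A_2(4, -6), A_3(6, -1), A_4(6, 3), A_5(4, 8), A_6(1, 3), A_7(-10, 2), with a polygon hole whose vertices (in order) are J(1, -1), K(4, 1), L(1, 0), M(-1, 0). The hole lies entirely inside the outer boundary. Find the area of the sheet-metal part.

Outer boundary:
Apply the shoelace formula: 2A = Σ (x_i·y_{i+1} − x_{i+1}·y_i), indices taken mod 7.
Σ = (-4) + (32) + (24) + (36) + (4) + (32) + (16) = 140
Area = |Σ|/2 = 70.
Hole:
Apply the shoelace formula: 2A = Σ (x_i·y_{i+1} − x_{i+1}·y_i), indices taken mod 4.
Σ = (5) + (-1) + (0) + (1) = 5
Area = |Σ|/2 = 2.5.
Net area = 70 − 2.5 = 67.5.

67.5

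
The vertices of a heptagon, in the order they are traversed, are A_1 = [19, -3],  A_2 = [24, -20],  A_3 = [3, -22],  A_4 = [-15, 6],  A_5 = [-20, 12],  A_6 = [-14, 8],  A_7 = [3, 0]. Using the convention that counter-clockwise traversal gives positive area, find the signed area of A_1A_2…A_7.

-586.5

Apply the shoelace (surveyor's) formula: 2A = Σ (x_i·y_{i+1} − x_{i+1}·y_i), indices taken mod 7.
Cross-terms: -308, -468, -312, -60, 8, -24, -9  ⇒  Σ = -1173
Signed area = Σ/2 = -586.5 (negative ⇒ clockwise traversal).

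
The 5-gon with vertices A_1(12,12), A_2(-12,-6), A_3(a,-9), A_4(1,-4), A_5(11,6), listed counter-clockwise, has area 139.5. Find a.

-10

Write out the shoelace sum; only the two edges meeting at A_3 involve a:
2·Area = [((-12)·(-9) − a·(-6)) + (a·(-4) − 1·(-9))] + 182
       = 2·a + 299 = 279
⇒ a = -10.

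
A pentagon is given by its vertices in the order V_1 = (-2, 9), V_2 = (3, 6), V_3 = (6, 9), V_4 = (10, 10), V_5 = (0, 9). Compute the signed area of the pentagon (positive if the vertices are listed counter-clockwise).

15

Apply the surveyor's formula: 2A = Σ (x_i·y_{i+1} − x_{i+1}·y_i), indices taken mod 5.
Cross-terms: -39, -9, -30, 90, 18  ⇒  Σ = 30
Signed area = Σ/2 = 15 (positive ⇒ counter-clockwise traversal).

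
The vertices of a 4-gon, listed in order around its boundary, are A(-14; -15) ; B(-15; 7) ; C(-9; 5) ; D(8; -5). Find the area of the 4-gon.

Σ = (-323) + (-12) + (5) + (-190) = -520
Area = |Σ|/2 = 260.

260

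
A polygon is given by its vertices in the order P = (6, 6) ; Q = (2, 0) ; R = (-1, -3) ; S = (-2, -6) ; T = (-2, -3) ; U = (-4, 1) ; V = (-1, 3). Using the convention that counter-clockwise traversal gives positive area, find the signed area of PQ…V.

-36.5

Apply the shoelace (surveyor's) formula: 2A = Σ (x_i·y_{i+1} − x_{i+1}·y_i), indices taken mod 7.
P→Q: (6)(0) − (2)(6) = -12
Q→R: (2)(-3) − (-1)(0) = -6
R→S: (-1)(-6) − (-2)(-3) = 0
S→T: (-2)(-3) − (-2)(-6) = -6
T→U: (-2)(1) − (-4)(-3) = -14
U→V: (-4)(3) − (-1)(1) = -11
V→P: (-1)(6) − (6)(3) = -24
Σ = -73
Signed area = Σ/2 = -36.5 (negative ⇒ clockwise traversal).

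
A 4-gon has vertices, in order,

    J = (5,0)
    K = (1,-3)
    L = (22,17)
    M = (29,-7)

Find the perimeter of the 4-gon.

84

|JK| = √((-4)² + (-3)²) = √25 = 5
|KL| = √((21)² + (20)²) = √841 = 29
|LM| = √((7)² + (-24)²) = √625 = 25
|MJ| = √((-24)² + (7)²) = √625 = 25
Perimeter = 5 + 29 + 25 + 25 = 84.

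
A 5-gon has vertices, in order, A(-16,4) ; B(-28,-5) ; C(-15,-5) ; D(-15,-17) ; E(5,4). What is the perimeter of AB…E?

90

|AB| = √((-12)² + (-9)²) = √225 = 15
|BC| = √((13)² + (0)²) = √169 = 13
|CD| = √((0)² + (-12)²) = √144 = 12
|DE| = √((20)² + (21)²) = √841 = 29
|EA| = √((-21)² + (0)²) = √441 = 21
Perimeter = 15 + 13 + 12 + 29 + 21 = 90.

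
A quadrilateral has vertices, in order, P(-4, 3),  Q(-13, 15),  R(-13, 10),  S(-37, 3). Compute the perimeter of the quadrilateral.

78

|PQ| = √((-9)² + (12)²) = √225 = 15
|QR| = √((0)² + (-5)²) = √25 = 5
|RS| = √((-24)² + (-7)²) = √625 = 25
|SP| = √((33)² + (0)²) = √1089 = 33
Perimeter = 15 + 5 + 25 + 33 = 78.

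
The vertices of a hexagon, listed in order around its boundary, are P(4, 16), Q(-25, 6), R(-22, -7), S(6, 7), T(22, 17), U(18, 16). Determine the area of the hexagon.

418.5

Apply the shoelace formula: 2A = Σ (x_i·y_{i+1} − x_{i+1}·y_i), indices taken mod 6.
P→Q: (4)(6) − (-25)(16) = 424
Q→R: (-25)(-7) − (-22)(6) = 307
R→S: (-22)(7) − (6)(-7) = -112
S→T: (6)(17) − (22)(7) = -52
T→U: (22)(16) − (18)(17) = 46
U→P: (18)(16) − (4)(16) = 224
Σ = 837
Area = |Σ|/2 = 418.5.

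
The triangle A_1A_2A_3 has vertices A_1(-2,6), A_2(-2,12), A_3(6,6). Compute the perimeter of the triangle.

|A_1A_2| = √((0)² + (6)²) = √36 = 6
|A_2A_3| = √((8)² + (-6)²) = √100 = 10
|A_3A_1| = √((-8)² + (0)²) = √64 = 8
Perimeter = 6 + 10 + 8 = 24.

24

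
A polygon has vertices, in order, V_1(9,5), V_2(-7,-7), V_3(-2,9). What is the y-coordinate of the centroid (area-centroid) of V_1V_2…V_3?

Apply Gauss's area formula. First the cross-terms c_i = x_i·y_{i+1} − x_{i+1}·y_i:
  -28, -77, -91  ⇒  2A = -196, A = -98.
Then Σ (y_i + y_{i+1})·c_i = -1372, so ȳ = -1372 / (6·(-98)) = 7/3.

7/3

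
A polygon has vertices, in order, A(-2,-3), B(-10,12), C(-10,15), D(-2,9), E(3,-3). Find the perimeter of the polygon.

48

|AB| = √((-8)² + (15)²) = √289 = 17
|BC| = √((0)² + (3)²) = √9 = 3
|CD| = √((8)² + (-6)²) = √100 = 10
|DE| = √((5)² + (-12)²) = √169 = 13
|EA| = √((-5)² + (0)²) = √25 = 5
Perimeter = 17 + 3 + 10 + 13 + 5 = 48.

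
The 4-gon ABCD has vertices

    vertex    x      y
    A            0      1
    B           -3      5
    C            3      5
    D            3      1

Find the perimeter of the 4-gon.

|AB| = √((-3)² + (4)²) = √25 = 5
|BC| = √((6)² + (0)²) = √36 = 6
|CD| = √((0)² + (-4)²) = √16 = 4
|DA| = √((-3)² + (0)²) = √9 = 3
Perimeter = 5 + 6 + 4 + 3 = 18.

18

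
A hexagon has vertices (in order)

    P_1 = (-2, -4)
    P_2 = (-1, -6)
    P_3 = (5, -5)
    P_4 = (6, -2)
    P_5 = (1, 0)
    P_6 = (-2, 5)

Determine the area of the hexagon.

Cross-terms: 8, 35, 20, 2, 5, 18  ⇒  Σ = 88
Area = |Σ|/2 = 44.

44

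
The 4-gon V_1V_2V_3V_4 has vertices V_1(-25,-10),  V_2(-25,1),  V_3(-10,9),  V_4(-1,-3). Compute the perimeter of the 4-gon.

|V_1V_2| = √((0)² + (11)²) = √121 = 11
|V_2V_3| = √((15)² + (8)²) = √289 = 17
|V_3V_4| = √((9)² + (-12)²) = √225 = 15
|V_4V_1| = √((-24)² + (-7)²) = √625 = 25
Perimeter = 11 + 17 + 15 + 25 = 68.

68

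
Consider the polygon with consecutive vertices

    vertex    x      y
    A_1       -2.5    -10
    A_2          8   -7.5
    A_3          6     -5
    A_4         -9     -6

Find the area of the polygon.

Apply the shoelace formula: 2A = Σ (x_i·y_{i+1} − x_{i+1}·y_i), indices taken mod 4.
Cross-terms: 98.75, 5, -81, 75  ⇒  Σ = 97.75
Area = |Σ|/2 = 48.875.

48.875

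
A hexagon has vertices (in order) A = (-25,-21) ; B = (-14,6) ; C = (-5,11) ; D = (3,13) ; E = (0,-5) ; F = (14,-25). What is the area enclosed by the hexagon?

Σ = (-444) + (-124) + (-98) + (-15) + (70) + (-919) = -1530
Area = |Σ|/2 = 765.

765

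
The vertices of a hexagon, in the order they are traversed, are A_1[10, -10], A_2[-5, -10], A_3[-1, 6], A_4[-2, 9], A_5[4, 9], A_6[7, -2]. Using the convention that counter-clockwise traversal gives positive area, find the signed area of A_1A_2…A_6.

-181

Σ = (-150) + (-40) + (3) + (-54) + (-71) + (-50) = -362
Signed area = Σ/2 = -181 (negative ⇒ clockwise traversal).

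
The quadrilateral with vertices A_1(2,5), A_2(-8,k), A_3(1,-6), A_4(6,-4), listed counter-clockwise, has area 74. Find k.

The doubled signed area Σ (x_i y_{i+1} − x_{i+1} y_i) is linear in k.
With k=0 it equals 158; the coefficient of k is 1 (from the two edges through A_2).
So 1·k + 158 = 2·74 = 148 ⇒ k = -10.

-10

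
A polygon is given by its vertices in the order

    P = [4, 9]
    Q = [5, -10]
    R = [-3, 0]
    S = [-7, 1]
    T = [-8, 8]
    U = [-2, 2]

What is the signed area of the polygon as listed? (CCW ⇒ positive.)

Apply the surveyor's formula: 2A = Σ (x_i·y_{i+1} − x_{i+1}·y_i), indices taken mod 6.
Cross-terms: -85, -30, -3, -48, 0, -26  ⇒  Σ = -192
Signed area = Σ/2 = -96 (negative ⇒ clockwise traversal).

-96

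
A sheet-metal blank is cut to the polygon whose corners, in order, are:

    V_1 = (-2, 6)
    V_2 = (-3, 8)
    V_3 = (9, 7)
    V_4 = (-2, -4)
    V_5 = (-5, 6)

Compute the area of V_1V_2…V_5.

Apply the shoelace (surveyor's) formula: 2A = Σ (x_i·y_{i+1} − x_{i+1}·y_i), indices taken mod 5.
Σ = (2) + (-93) + (-22) + (-32) + (-18) = -163
Area = |Σ|/2 = 81.5.

81.5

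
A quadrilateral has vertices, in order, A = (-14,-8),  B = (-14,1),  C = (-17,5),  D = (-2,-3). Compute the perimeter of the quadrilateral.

|AB| = √((0)² + (9)²) = √81 = 9
|BC| = √((-3)² + (4)²) = √25 = 5
|CD| = √((15)² + (-8)²) = √289 = 17
|DA| = √((-12)² + (-5)²) = √169 = 13
Perimeter = 9 + 5 + 17 + 13 = 44.

44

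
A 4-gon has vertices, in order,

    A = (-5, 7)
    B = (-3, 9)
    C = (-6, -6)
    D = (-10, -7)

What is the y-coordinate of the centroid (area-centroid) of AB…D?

-22/75

Apply Gauss's area formula. First the cross-terms c_i = x_i·y_{i+1} − x_{i+1}·y_i:
  -24, 72, -18, -105  ⇒  2A = -75, A = -37.5.
Then Σ (y_i + y_{i+1})·c_i = 66, so ȳ = 66 / (6·(-37.5)) = -22/75.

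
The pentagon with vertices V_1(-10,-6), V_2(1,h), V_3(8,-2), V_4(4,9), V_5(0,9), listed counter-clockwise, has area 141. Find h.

-4

The doubled signed area Σ (x_i y_{i+1} − x_{i+1} y_i) is linear in h.
With h=0 it equals 210; the coefficient of h is -18 (from the two edges through V_2).
So -18·h + 210 = 2·141 = 282 ⇒ h = -4.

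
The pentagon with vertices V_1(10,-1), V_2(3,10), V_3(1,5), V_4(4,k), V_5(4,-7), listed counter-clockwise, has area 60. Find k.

2

Write out the shoelace sum; only the two edges meeting at V_4 involve k:
2·Area = [(1·k − 4·5) + (4·(-7) − 4·k)] + 174
       = -3·k + 126 = 120
⇒ k = 2.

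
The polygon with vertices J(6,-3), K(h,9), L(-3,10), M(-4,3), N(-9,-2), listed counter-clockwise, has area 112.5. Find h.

Write out the shoelace sum; only the two edges meeting at K involve h:
2·Area = [(6·9 − h·(-3)) + (h·10 − (-3)·9)] + 105
       = 13·h + 186 = 225
⇒ h = 3.

3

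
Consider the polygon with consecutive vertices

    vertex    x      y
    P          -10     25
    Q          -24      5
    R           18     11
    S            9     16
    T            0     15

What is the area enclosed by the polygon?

Apply the shoelace (surveyor's) formula: 2A = Σ (x_i·y_{i+1} − x_{i+1}·y_i), indices taken mod 5.
Σ = (550) + (-354) + (189) + (135) + (150) = 670
Area = |Σ|/2 = 335.

335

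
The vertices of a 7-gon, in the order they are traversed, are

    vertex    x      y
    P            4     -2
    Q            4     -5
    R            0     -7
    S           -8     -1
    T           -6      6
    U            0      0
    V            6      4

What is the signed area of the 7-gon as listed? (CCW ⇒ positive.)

-89

P→Q: (4)(-5) − (4)(-2) = -12
Q→R: (4)(-7) − (0)(-5) = -28
R→S: (0)(-1) − (-8)(-7) = -56
S→T: (-8)(6) − (-6)(-1) = -54
T→U: (-6)(0) − (0)(6) = 0
U→V: (0)(4) − (6)(0) = 0
V→P: (6)(-2) − (4)(4) = -28
Σ = -178
Signed area = Σ/2 = -89 (negative ⇒ clockwise traversal).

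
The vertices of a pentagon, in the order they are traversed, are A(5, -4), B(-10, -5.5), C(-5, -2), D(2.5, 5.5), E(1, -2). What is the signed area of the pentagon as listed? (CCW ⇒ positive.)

-51

Apply Gauss's area formula: 2A = Σ (x_i·y_{i+1} − x_{i+1}·y_i), indices taken mod 5.
Σ = (-67.5) + (-7.5) + (-22.5) + (-10.5) + (6) = -102
Signed area = Σ/2 = -51 (negative ⇒ clockwise traversal).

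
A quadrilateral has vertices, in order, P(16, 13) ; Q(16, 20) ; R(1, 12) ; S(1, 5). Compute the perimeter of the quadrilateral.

|PQ| = √((0)² + (7)²) = √49 = 7
|QR| = √((-15)² + (-8)²) = √289 = 17
|RS| = √((0)² + (-7)²) = √49 = 7
|SP| = √((15)² + (8)²) = √289 = 17
Perimeter = 7 + 17 + 7 + 17 = 48.

48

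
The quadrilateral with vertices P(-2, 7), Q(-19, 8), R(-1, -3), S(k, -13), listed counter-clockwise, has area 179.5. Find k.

19

Write out the shoelace sum; only the two edges meeting at S involve k:
2·Area = [((-1)·(-13) − k·(-3)) + (k·7 − (-2)·(-13))] + 182
       = 10·k + 169 = 359
⇒ k = 19.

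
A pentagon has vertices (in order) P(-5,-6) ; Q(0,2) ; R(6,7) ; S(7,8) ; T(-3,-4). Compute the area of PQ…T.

14.5

Apply the shoelace formula: 2A = Σ (x_i·y_{i+1} − x_{i+1}·y_i), indices taken mod 5.
Σ = (-10) + (-12) + (-1) + (-4) + (-2) = -29
Area = |Σ|/2 = 14.5.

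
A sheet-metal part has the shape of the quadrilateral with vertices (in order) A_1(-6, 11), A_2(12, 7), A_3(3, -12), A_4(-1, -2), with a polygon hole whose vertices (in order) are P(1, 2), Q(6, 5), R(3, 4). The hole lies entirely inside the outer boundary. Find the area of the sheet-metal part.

Outer boundary:
Apply the shoelace (surveyor's) formula: 2A = Σ (x_i·y_{i+1} − x_{i+1}·y_i), indices taken mod 4.
Σ = (-174) + (-165) + (-18) + (-23) = -380
Area = |Σ|/2 = 190.
Hole:
Apply the shoelace (surveyor's) formula: 2A = Σ (x_i·y_{i+1} − x_{i+1}·y_i), indices taken mod 3.
Σ = (-7) + (9) + (2) = 4
Area = |Σ|/2 = 2.
Net area = 190 − 2 = 188.

188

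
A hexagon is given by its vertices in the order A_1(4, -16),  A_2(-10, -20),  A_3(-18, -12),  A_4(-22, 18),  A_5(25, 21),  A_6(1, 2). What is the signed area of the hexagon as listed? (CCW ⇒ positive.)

-987.5

Cross-terms: -240, -240, -588, -912, 29, -24  ⇒  Σ = -1975
Signed area = Σ/2 = -987.5 (negative ⇒ clockwise traversal).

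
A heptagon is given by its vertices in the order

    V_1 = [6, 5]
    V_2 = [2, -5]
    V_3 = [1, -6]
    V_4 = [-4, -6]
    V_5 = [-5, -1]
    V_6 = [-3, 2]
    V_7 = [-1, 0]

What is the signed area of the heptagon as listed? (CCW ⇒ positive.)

Apply the shoelace formula: 2A = Σ (x_i·y_{i+1} − x_{i+1}·y_i), indices taken mod 7.
Σ = (-40) + (-7) + (-30) + (-26) + (-13) + (2) + (-5) = -119
Signed area = Σ/2 = -59.5 (negative ⇒ clockwise traversal).

-59.5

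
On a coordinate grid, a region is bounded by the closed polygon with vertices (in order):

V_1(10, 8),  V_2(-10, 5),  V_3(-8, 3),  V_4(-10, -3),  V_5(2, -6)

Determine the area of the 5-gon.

168

Apply the surveyor's formula: 2A = Σ (x_i·y_{i+1} − x_{i+1}·y_i), indices taken mod 5.
Σ = (130) + (10) + (54) + (66) + (76) = 336
Area = |Σ|/2 = 168.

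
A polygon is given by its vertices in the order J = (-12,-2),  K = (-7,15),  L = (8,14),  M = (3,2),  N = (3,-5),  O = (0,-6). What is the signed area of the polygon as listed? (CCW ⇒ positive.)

Apply the shoelace formula: 2A = Σ (x_i·y_{i+1} − x_{i+1}·y_i), indices taken mod 6.
J→K: (-12)(15) − (-7)(-2) = -194
K→L: (-7)(14) − (8)(15) = -218
L→M: (8)(2) − (3)(14) = -26
M→N: (3)(-5) − (3)(2) = -21
N→O: (3)(-6) − (0)(-5) = -18
O→J: (0)(-2) − (-12)(-6) = -72
Σ = -549
Signed area = Σ/2 = -274.5 (negative ⇒ clockwise traversal).

-274.5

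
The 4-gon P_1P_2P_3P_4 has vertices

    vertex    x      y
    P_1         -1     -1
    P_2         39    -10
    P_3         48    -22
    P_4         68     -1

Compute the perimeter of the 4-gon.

|P_1P_2| = √((40)² + (-9)²) = √1681 = 41
|P_2P_3| = √((9)² + (-12)²) = √225 = 15
|P_3P_4| = √((20)² + (21)²) = √841 = 29
|P_4P_1| = √((-69)² + (0)²) = √4761 = 69
Perimeter = 41 + 15 + 29 + 69 = 154.

154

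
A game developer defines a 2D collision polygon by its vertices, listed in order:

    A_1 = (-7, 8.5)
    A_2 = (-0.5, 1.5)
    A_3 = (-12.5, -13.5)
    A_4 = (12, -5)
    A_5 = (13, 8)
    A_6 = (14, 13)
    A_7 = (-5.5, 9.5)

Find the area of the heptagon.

Apply Gauss's area formula: 2A = Σ (x_i·y_{i+1} − x_{i+1}·y_i), indices taken mod 7.
Σ = (-6.25) + (25.5) + (224.5) + (161) + (57) + (204.5) + (19.75) = 686
Area = |Σ|/2 = 343.

343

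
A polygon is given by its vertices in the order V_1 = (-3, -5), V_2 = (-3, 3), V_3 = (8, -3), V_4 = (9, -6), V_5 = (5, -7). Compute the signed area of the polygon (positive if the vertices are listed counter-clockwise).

-69.5

Apply Gauss's area formula: 2A = Σ (x_i·y_{i+1} − x_{i+1}·y_i), indices taken mod 5.
Σ = (-24) + (-15) + (-21) + (-33) + (-46) = -139
Signed area = Σ/2 = -69.5 (negative ⇒ clockwise traversal).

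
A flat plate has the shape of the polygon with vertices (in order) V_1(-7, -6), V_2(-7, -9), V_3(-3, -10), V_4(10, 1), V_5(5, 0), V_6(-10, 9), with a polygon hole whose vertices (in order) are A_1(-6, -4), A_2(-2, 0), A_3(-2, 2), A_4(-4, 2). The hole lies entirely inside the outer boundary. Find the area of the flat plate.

152

Outer boundary:
Σ = (21) + (43) + (97) + (-5) + (45) + (123) = 324
Area = |Σ|/2 = 162.
Hole:
Apply the surveyor's formula: 2A = Σ (x_i·y_{i+1} − x_{i+1}·y_i), indices taken mod 4.
Σ = (-8) + (-4) + (4) + (28) = 20
Area = |Σ|/2 = 10.
Net area = 162 − 10 = 152.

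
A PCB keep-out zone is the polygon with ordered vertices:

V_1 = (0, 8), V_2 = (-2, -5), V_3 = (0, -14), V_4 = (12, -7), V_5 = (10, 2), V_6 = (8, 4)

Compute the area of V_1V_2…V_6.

197

Cross-terms: 16, 28, 168, 94, 24, 64  ⇒  Σ = 394
Area = |Σ|/2 = 197.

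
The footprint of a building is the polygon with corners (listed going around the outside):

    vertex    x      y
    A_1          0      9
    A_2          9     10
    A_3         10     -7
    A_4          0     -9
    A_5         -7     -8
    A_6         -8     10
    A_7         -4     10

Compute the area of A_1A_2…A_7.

303.5

Apply the surveyor's formula: 2A = Σ (x_i·y_{i+1} − x_{i+1}·y_i), indices taken mod 7.
Σ = (-81) + (-163) + (-90) + (-63) + (-134) + (-40) + (-36) = -607
Area = |Σ|/2 = 303.5.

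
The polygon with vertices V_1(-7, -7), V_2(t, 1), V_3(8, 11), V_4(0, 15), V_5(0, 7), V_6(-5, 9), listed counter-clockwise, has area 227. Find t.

12

The doubled signed area Σ (x_i y_{i+1} − x_{i+1} y_i) is linear in t.
With t=0 it equals 238; the coefficient of t is 18 (from the two edges through V_2).
So 18·t + 238 = 2·227 = 454 ⇒ t = 12.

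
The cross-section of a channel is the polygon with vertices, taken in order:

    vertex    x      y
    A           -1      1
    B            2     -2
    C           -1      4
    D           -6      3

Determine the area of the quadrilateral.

Cross-terms: 0, 6, 21, -3  ⇒  Σ = 24
Area = |Σ|/2 = 12.

12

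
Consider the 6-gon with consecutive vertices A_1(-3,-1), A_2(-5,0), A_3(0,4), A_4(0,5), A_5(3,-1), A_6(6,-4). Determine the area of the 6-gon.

Apply the surveyor's formula: 2A = Σ (x_i·y_{i+1} − x_{i+1}·y_i), indices taken mod 6.
A_1→A_2: (-3)(0) − (-5)(-1) = -5
A_2→A_3: (-5)(4) − (0)(0) = -20
A_3→A_4: (0)(5) − (0)(4) = 0
A_4→A_5: (0)(-1) − (3)(5) = -15
A_5→A_6: (3)(-4) − (6)(-1) = -6
A_6→A_1: (6)(-1) − (-3)(-4) = -18
Σ = -64
Area = |Σ|/2 = 32.

32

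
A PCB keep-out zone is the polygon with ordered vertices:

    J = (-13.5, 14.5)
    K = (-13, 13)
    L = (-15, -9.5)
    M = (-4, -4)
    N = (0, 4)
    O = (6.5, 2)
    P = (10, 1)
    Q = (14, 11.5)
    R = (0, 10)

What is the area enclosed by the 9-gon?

Apply the surveyor's formula: 2A = Σ (x_i·y_{i+1} − x_{i+1}·y_i), indices taken mod 9.
Cross-terms: 13, 318.5, 22, -16, -26, -13.5, 101, 140, 135  ⇒  Σ = 674
Area = |Σ|/2 = 337.

337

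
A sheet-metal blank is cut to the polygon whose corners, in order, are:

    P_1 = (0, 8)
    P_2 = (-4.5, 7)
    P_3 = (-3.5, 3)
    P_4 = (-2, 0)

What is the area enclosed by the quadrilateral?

18.5

Apply the surveyor's formula: 2A = Σ (x_i·y_{i+1} − x_{i+1}·y_i), indices taken mod 4.
P_1→P_2: (0)(7) − (-4.5)(8) = 36
P_2→P_3: (-4.5)(3) − (-3.5)(7) = 11
P_3→P_4: (-3.5)(0) − (-2)(3) = 6
P_4→P_1: (-2)(8) − (0)(0) = -16
Σ = 37
Area = |Σ|/2 = 18.5.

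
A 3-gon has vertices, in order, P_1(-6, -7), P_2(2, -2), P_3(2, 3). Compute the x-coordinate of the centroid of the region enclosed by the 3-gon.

Apply the surveyor's formula. First the cross-terms c_i = x_i·y_{i+1} − x_{i+1}·y_i:
  26, 10, 4  ⇒  2A = 40, A = 20.
Then Σ (x_i + x_{i+1})·c_i = -80, so x̄ = -80 / (6·20) = -2/3.

-2/3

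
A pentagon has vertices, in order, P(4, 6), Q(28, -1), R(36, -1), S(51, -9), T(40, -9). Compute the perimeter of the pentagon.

100

|PQ| = √((24)² + (-7)²) = √625 = 25
|QR| = √((8)² + (0)²) = √64 = 8
|RS| = √((15)² + (-8)²) = √289 = 17
|ST| = √((-11)² + (0)²) = √121 = 11
|TP| = √((-36)² + (15)²) = √1521 = 39
Perimeter = 25 + 8 + 17 + 11 + 39 = 100.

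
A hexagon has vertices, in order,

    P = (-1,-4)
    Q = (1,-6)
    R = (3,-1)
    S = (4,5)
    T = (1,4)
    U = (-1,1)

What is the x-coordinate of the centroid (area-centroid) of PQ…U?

Apply the surveyor's formula. First the cross-terms c_i = x_i·y_{i+1} − x_{i+1}·y_i:
  10, 17, 19, 11, 5, 5  ⇒  2A = 67, A = 33.5.
Then Σ (x_i + x_{i+1})·c_i = 246, so x̄ = 246 / (6·33.5) = 82/67.

82/67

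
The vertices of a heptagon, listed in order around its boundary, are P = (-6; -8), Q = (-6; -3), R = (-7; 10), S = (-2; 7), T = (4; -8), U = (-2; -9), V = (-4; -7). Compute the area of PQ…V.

Apply the shoelace formula: 2A = Σ (x_i·y_{i+1} − x_{i+1}·y_i), indices taken mod 7.
Cross-terms: -30, -81, -29, -12, -52, -22, -10  ⇒  Σ = -236
Area = |Σ|/2 = 118.

118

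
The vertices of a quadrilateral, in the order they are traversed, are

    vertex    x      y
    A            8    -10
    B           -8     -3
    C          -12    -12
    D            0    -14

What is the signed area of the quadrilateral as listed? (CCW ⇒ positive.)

Cross-terms: -104, 60, 168, 112  ⇒  Σ = 236
Signed area = Σ/2 = 118 (positive ⇒ counter-clockwise traversal).

118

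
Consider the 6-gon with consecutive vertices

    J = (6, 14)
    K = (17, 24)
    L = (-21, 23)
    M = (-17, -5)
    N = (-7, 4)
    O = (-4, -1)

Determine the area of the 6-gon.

583.5

Apply the surveyor's formula: 2A = Σ (x_i·y_{i+1} − x_{i+1}·y_i), indices taken mod 6.
Cross-terms: -94, 895, 496, -103, 23, -50  ⇒  Σ = 1167
Area = |Σ|/2 = 583.5.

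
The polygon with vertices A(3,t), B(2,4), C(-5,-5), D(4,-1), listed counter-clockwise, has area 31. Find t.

Write out the shoelace sum; only the two edges meeting at A involve t:
2·Area = [(4·t − 3·(-1)) + (3·4 − 2·t)] + 35
       = 2·t + 50 = 62
⇒ t = 6.

6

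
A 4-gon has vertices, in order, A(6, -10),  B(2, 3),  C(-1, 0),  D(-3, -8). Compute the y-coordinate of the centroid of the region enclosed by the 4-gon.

-575/127

Apply Gauss's area formula. First the cross-terms c_i = x_i·y_{i+1} − x_{i+1}·y_i:
  38, 3, 8, 78  ⇒  2A = 127, A = 63.5.
Then Σ (y_i + y_{i+1})·c_i = -1725, so ȳ = -1725 / (6·63.5) = -575/127.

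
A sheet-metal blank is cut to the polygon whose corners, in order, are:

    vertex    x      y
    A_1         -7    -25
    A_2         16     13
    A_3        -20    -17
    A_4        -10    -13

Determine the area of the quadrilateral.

Apply the shoelace (surveyor's) formula: 2A = Σ (x_i·y_{i+1} − x_{i+1}·y_i), indices taken mod 4.
Σ = (309) + (-12) + (90) + (159) = 546
Area = |Σ|/2 = 273.

273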